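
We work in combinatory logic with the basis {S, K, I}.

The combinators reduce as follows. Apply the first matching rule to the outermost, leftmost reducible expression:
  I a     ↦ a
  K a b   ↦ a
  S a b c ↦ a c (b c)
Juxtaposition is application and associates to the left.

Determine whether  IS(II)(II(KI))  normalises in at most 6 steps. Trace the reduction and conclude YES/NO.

  start: IS(II)(II(KI))
  [1] S(II)(II(KI))
  [2] SI(II(KI))
  [3] SI(I(KI))
  [4] SI(KI)

Answer: YES — reaches normal form SI(KI) in 4 ≤ 6 steps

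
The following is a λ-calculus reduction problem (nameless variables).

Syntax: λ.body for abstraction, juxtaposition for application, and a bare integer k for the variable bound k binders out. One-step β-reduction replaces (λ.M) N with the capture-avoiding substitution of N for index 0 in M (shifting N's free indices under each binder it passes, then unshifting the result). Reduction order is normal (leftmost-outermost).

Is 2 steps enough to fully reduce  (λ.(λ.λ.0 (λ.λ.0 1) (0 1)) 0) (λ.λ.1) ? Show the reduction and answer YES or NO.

  start: (λ.(λ.λ.0 (λ.λ.0 1) (0 1)) 0) (λ.λ.1)
  →1  (λ.λ.0 (λ.λ.0 1) (0 1)) (λ.λ.1)
  →2  λ.0 (λ.λ.0 1) (0 (λ.λ.1))

Answer: YES — reaches normal form λ.0 (λ.λ.0 1) (0 (λ.λ.1)) in 2 ≤ 2 steps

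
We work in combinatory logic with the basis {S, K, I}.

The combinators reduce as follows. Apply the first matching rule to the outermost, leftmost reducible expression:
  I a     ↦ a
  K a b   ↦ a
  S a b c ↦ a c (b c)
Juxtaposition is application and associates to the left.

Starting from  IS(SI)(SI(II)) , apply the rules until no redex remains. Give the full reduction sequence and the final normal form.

Answer: normal form = S(SI)(SII)  (in 2 steps)

Working:
  start: IS(SI)(SI(II))
  [1] S(SI)(SI(II))
  [2] S(SI)(SII)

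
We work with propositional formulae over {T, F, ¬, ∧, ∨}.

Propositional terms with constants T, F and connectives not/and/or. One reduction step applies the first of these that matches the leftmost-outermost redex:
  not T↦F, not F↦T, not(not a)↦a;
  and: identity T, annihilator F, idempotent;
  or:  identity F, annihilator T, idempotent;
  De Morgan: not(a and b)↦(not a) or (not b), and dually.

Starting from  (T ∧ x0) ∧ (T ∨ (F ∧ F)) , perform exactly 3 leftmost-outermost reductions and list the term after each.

  start: (T ∧ x0) ∧ (T ∨ (F ∧ F))
  [1] x0 ∧ (T ∨ (F ∧ F))
  [2] x0 ∧ T
  [3] x0

Answer: after 3 steps: x0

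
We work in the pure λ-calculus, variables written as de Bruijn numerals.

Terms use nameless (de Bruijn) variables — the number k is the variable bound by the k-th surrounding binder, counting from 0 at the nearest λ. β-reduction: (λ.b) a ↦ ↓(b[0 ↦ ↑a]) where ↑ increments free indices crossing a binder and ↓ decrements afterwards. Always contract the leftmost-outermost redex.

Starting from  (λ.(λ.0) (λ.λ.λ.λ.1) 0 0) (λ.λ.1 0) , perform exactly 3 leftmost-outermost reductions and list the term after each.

  start: (λ.(λ.0) (λ.λ.λ.λ.1) 0 0) (λ.λ.1 0)
  [1] (λ.0) (λ.λ.λ.λ.1) (λ.λ.1 0) (λ.λ.1 0)
  [2] (λ.λ.λ.λ.1) (λ.λ.1 0) (λ.λ.1 0)
  [3] (λ.λ.λ.1) (λ.λ.1 0)

Answer: after 3 steps: (λ.λ.λ.1) (λ.λ.1 0)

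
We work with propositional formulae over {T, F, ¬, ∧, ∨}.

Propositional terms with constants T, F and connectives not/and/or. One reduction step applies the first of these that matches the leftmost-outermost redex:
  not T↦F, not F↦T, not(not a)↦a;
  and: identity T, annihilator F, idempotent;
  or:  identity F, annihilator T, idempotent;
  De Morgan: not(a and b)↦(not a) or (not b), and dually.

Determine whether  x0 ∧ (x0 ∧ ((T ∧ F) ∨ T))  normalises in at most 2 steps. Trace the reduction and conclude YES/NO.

Answer: NO — after 2 steps the term is x0 ∧ x0, not yet normal

Reduction:
  start: x0 ∧ (x0 ∧ ((T ∧ F) ∨ T))
  →1  x0 ∧ (x0 ∧ T)
  →2  x0 ∧ x0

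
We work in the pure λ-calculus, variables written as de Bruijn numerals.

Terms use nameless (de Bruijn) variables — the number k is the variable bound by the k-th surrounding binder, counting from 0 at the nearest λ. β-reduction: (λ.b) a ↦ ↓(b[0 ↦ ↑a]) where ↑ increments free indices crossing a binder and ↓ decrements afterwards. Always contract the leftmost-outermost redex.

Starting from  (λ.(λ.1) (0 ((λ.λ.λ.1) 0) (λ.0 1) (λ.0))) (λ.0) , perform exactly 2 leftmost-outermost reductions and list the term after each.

  start: (λ.(λ.1) (0 ((λ.λ.λ.1) 0) (λ.0 1) (λ.0))) (λ.0)
  →1  (λ.λ.0) ((λ.0) ((λ.λ.λ.1) (λ.0)) (λ.0 (λ.0)) (λ.0))
  →2  λ.0

Answer: after 2 steps: λ.0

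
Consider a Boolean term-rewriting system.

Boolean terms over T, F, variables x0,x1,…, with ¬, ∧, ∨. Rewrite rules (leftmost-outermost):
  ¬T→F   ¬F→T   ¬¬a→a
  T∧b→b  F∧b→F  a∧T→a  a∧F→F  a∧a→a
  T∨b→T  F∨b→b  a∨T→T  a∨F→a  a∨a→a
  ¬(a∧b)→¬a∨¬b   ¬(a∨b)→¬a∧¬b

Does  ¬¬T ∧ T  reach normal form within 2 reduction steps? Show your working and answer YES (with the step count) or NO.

  start: ¬¬T ∧ T
  [1] ¬¬T
  [2] T

Answer: YES — reaches normal form T in 2 ≤ 2 steps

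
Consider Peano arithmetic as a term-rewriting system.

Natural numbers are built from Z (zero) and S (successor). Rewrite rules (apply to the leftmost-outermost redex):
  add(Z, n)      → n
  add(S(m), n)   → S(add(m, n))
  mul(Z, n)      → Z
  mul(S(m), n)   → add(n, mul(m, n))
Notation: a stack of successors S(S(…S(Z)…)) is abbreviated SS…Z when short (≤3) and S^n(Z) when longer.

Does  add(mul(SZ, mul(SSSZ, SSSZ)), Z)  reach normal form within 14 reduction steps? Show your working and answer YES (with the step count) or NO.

  start: add(mul(SZ, mul(SSSZ, SSSZ)), Z)
  →1  add(add(mul(SSSZ, SSSZ), mul(Z, mul(SSSZ, SSSZ))), Z)
  →2  add(add(add(SSSZ, mul(SSZ, SSSZ)), mul(Z, mul(SSSZ, SSSZ))), Z)
  →3  add(add(S(add(SSZ, mul(SSZ, SSSZ))), mul(Z, mul(SSSZ, SSSZ))), Z)
  →4  add(S(add(add(SSZ, mul(SSZ, SSSZ)), mul(Z, mul(SSSZ, SSSZ)))), Z)
  →5  S(add(add(add(SSZ, mul(SSZ, SSSZ)), mul(Z, mul(SSSZ, SSSZ))), Z))
  →6  S(add(add(S(add(SZ, mul(SSZ, SSSZ))), mul(Z, mul(SSSZ, SSSZ))), Z))
  →7  S(add(S(add(add(SZ, mul(SSZ, SSSZ)), mul(Z, mul(SSSZ, SSSZ)))), Z))
  →8  S(S(add(add(add(SZ, mul(SSZ, SSSZ)), mul(Z, mul(SSSZ, SSSZ))), Z)))
  →9  S(S(add(add(S(add(Z, mul(SSZ, SSSZ))), mul(Z, mul(SSSZ, SSSZ))), Z)))
  →10  S(S(add(S(add(add(Z, mul(SSZ, SSSZ)), mul(Z, mul(SSSZ, SSSZ)))), Z)))
  →11  S(S(S(add(add(add(Z, mul(SSZ, SSSZ)), mul(Z, mul(SSSZ, SSSZ))), Z))))
  →12  S(S(S(add(add(mul(SSZ, SSSZ), mul(Z, mul(SSSZ, SSSZ))), Z))))
  →13  S(S(S(add(add(add(SSSZ, mul(SZ, SSSZ)), mul(Z, mul(SSSZ, SSSZ))), Z))))
  →14  S(S(S(add(add(S(add(SSZ, mul(SZ, SSSZ))), mul(Z, mul(SSSZ, SSSZ))), Z))))

Answer: NO — after 14 steps the term is S(S(S(add(add(S(add(SSZ, mul(SZ, SSSZ))), mul(Z, mul(SSSZ, SSSZ))), Z)))), not yet normal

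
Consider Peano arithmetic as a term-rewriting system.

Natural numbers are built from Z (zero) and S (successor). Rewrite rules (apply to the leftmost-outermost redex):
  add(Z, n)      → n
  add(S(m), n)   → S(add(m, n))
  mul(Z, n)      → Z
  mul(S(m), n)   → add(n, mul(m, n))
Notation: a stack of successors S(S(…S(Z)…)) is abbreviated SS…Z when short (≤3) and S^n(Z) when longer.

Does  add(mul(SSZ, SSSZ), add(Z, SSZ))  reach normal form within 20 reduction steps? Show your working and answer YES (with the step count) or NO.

Answer: YES — reaches normal form S^8(Z) in 19 ≤ 20 steps

Working:
  start: add(mul(SSZ, SSSZ), add(Z, SSZ))
  [1] add(add(SSSZ, mul(SZ, SSSZ)), add(Z, SSZ))
  [2] add(S(add(SSZ, mul(SZ, SSSZ))), add(Z, SSZ))
  [3] S(add(add(SSZ, mul(SZ, SSSZ)), add(Z, SSZ)))
  [4] S(add(S(add(SZ, mul(SZ, SSSZ))), add(Z, SSZ)))
  [5] S(S(add(add(SZ, mul(SZ, SSSZ)), add(Z, SSZ))))
  [6] S(S(add(S(add(Z, mul(SZ, SSSZ))), add(Z, SSZ))))
  [7] S(S(S(add(add(Z, mul(SZ, SSSZ)), add(Z, SSZ)))))
  [8] S(S(S(add(mul(SZ, SSSZ), add(Z, SSZ)))))
  [9] S(S(S(add(add(SSSZ, mul(Z, SSSZ)), add(Z, SSZ)))))
  [10] S(S(S(add(S(add(SSZ, mul(Z, SSSZ))), add(Z, SSZ)))))
  [11] S(S(S(S(add(add(SSZ, mul(Z, SSSZ)), add(Z, SSZ))))))
  [12] S(S(S(S(add(S(add(SZ, mul(Z, SSSZ))), add(Z, SSZ))))))
  [13] S(S(S(S(S(add(add(SZ, mul(Z, SSSZ)), add(Z, SSZ)))))))
  [14] S(S(S(S(S(add(S(add(Z, mul(Z, SSSZ))), add(Z, SSZ)))))))
  [15] S(S(S(S(S(S(add(add(Z, mul(Z, SSSZ)), add(Z, SSZ))))))))
  [16] S(S(S(S(S(S(add(mul(Z, SSSZ), add(Z, SSZ))))))))
  [17] S(S(S(S(S(S(add(Z, add(Z, SSZ))))))))
  [18] S(S(S(S(S(S(add(Z, SSZ)))))))
  [19] S^8(Z)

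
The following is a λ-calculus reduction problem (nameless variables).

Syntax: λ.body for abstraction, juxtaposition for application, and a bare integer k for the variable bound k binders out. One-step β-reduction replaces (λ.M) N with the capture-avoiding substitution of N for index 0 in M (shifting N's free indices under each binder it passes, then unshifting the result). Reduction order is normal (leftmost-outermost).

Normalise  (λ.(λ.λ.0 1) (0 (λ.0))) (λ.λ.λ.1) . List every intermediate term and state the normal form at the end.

  start: (λ.(λ.λ.0 1) (0 (λ.0))) (λ.λ.λ.1)
  step 1: (λ.λ.0 1) ((λ.λ.λ.1) (λ.0))
  step 2: λ.0 ((λ.λ.λ.1) (λ.0))
  step 3: λ.0 (λ.λ.1)

Answer: normal form = λ.0 (λ.λ.1)  (in 3 steps)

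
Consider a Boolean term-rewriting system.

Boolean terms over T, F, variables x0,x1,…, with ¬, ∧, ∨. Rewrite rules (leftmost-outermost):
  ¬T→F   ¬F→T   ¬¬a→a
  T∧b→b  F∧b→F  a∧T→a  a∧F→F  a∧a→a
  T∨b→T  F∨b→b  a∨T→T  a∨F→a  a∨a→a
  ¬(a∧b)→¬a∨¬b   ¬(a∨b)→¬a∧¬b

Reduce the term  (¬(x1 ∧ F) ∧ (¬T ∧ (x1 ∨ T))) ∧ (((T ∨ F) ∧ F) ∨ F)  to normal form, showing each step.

Answer: normal form = F  (in 7 steps)

Working:
  start: (¬(x1 ∧ F) ∧ (¬T ∧ (x1 ∨ T))) ∧ (((T ∨ F) ∧ F) ∨ F)
  [1] ((¬x1 ∨ ¬F) ∧ (¬T ∧ (x1 ∨ T))) ∧ (((T ∨ F) ∧ F) ∨ F)
  [2] ((¬x1 ∨ T) ∧ (¬T ∧ (x1 ∨ T))) ∧ (((T ∨ F) ∧ F) ∨ F)
  [3] (T ∧ (¬T ∧ (x1 ∨ T))) ∧ (((T ∨ F) ∧ F) ∨ F)
  [4] (¬T ∧ (x1 ∨ T)) ∧ (((T ∨ F) ∧ F) ∨ F)
  [5] (F ∧ (x1 ∨ T)) ∧ (((T ∨ F) ∧ F) ∨ F)
  [6] F ∧ (((T ∨ F) ∧ F) ∨ F)
  [7] F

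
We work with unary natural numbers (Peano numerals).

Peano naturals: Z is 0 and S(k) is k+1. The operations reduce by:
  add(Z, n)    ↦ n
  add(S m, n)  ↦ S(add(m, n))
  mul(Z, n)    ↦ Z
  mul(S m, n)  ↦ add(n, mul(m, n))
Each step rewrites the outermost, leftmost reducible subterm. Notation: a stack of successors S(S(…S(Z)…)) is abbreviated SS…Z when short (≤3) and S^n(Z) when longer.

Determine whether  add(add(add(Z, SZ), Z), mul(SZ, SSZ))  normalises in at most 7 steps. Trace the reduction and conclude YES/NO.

Answer: NO — after 7 steps the term is S(S(add(SZ, mul(Z, SSZ)))), not yet normal

Derivation:
  start: add(add(add(Z, SZ), Z), mul(SZ, SSZ))
  →1  add(add(SZ, Z), mul(SZ, SSZ))
  →2  add(S(add(Z, Z)), mul(SZ, SSZ))
  →3  S(add(add(Z, Z), mul(SZ, SSZ)))
  →4  S(add(Z, mul(SZ, SSZ)))
  →5  S(mul(SZ, SSZ))
  →6  S(add(SSZ, mul(Z, SSZ)))
  →7  S(S(add(SZ, mul(Z, SSZ))))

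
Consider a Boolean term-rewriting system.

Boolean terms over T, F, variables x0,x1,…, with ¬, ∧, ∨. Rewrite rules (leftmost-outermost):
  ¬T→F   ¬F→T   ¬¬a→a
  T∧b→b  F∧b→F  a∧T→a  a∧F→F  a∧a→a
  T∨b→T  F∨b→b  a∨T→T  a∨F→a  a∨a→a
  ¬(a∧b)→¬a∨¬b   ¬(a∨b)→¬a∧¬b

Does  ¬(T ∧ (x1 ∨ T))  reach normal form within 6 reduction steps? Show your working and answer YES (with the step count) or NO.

  start: ¬(T ∧ (x1 ∨ T))
  step 1: ¬T ∨ ¬(x1 ∨ T)
  step 2: F ∨ ¬(x1 ∨ T)
  step 3: ¬(x1 ∨ T)
  step 4: ¬x1 ∧ ¬T
  step 5: ¬x1 ∧ F
  step 6: F

Answer: YES — reaches normal form F in 6 ≤ 6 steps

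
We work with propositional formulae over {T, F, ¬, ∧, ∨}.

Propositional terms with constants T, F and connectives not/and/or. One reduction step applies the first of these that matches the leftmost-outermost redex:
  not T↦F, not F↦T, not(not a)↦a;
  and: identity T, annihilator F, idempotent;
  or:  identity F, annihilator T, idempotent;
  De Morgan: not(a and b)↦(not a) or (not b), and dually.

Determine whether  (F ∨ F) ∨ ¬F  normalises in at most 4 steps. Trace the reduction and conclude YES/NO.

  start: (F ∨ F) ∨ ¬F
  [1] F ∨ ¬F
  [2] ¬F
  [3] T

Answer: YES — reaches normal form T in 3 ≤ 4 steps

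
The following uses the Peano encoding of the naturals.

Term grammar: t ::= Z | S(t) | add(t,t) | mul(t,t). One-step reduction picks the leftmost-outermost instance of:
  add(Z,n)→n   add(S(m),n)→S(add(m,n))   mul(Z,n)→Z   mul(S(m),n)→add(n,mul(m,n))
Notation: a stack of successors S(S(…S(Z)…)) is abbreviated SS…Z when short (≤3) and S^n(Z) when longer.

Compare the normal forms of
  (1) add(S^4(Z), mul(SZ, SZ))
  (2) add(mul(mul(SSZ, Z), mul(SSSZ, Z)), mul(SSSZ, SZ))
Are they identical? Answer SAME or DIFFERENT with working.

Answer: DIFFERENT — A ⇓ S^5(Z), B ⇓ SSSZ

Reduction:
Term A:
  start: add(S^4(Z), mul(SZ, SZ))
  [1] S(add(SSSZ, mul(SZ, SZ)))
  [2] S(S(add(SSZ, mul(SZ, SZ))))
  [3] S(S(S(add(SZ, mul(SZ, SZ)))))
  [4] S(S(S(S(add(Z, mul(SZ, SZ))))))
  [5] S(S(S(S(mul(SZ, SZ)))))
  [6] S(S(S(S(add(SZ, mul(Z, SZ))))))
  [7] S(S(S(S(S(add(Z, mul(Z, SZ)))))))
  [8] S(S(S(S(S(mul(Z, SZ))))))
  [9] S^5(Z)

Term B:
  start: add(mul(mul(SSZ, Z), mul(SSSZ, Z)), mul(SSSZ, SZ))
  [1] add(mul(add(Z, mul(SZ, Z)), mul(SSSZ, Z)), mul(SSSZ, SZ))
  [2] add(mul(mul(SZ, Z), mul(SSSZ, Z)), mul(SSSZ, SZ))
  [3] add(mul(add(Z, mul(Z, Z)), mul(SSSZ, Z)), mul(SSSZ, SZ))
  [4] add(mul(mul(Z, Z), mul(SSSZ, Z)), mul(SSSZ, SZ))
  [5] add(mul(Z, mul(SSSZ, Z)), mul(SSSZ, SZ))
  [6] add(Z, mul(SSSZ, SZ))
  [7] mul(SSSZ, SZ)
  [8] add(SZ, mul(SSZ, SZ))
  [9] S(add(Z, mul(SSZ, SZ)))
  [10] S(mul(SSZ, SZ))
  [11] S(add(SZ, mul(SZ, SZ)))
  [12] S(S(add(Z, mul(SZ, SZ))))
  [13] S(S(mul(SZ, SZ)))
  [14] S(S(add(SZ, mul(Z, SZ))))
  [15] S(S(S(add(Z, mul(Z, SZ)))))
  [16] S(S(S(mul(Z, SZ))))
  [17] SSSZ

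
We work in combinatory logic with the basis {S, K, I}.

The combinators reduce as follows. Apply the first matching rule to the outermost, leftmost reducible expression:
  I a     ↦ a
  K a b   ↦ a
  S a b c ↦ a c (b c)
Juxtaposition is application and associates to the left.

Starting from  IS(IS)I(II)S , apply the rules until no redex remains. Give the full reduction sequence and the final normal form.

Answer: normal form = SS  (in 9 steps)

Derivation:
  start: IS(IS)I(II)S
  step 1: S(IS)I(II)S
  step 2: IS(II)(I(II))S
  step 3: S(II)(I(II))S
  step 4: IIS(I(II)S)
  step 5: IS(I(II)S)
  step 6: S(I(II)S)
  step 7: S(IIS)
  step 8: S(IS)
  step 9: SS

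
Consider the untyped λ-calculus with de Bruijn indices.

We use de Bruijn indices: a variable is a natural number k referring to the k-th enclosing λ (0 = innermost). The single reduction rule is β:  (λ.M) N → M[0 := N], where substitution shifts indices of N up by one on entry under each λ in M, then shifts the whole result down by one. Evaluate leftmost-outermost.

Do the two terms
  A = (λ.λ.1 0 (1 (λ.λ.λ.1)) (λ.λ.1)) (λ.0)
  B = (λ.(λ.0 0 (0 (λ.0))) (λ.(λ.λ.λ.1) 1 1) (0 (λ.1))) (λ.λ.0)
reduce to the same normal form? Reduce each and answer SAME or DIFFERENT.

Term A:
  start: (λ.λ.1 0 (1 (λ.λ.λ.1)) (λ.λ.1)) (λ.0)
  [1] λ.(λ.0) 0 ((λ.0) (λ.λ.λ.1)) (λ.λ.1)
  [2] λ.0 ((λ.0) (λ.λ.λ.1)) (λ.λ.1)
  [3] λ.0 (λ.λ.λ.1) (λ.λ.1)

Term B:
  start: (λ.(λ.0 0 (0 (λ.0))) (λ.(λ.λ.λ.1) 1 1) (0 (λ.1))) (λ.λ.0)
  [1] (λ.0 0 (0 (λ.0))) (λ.(λ.λ.λ.1) (λ.λ.0) (λ.λ.0)) ((λ.λ.0) (λ.λ.λ.0))
  [2] (λ.(λ.λ.λ.1) (λ.λ.0) (λ.λ.0)) (λ.(λ.λ.λ.1) (λ.λ.0) (λ.λ.0)) ((λ.(λ.λ.λ.1) (λ.λ.0) (λ.λ.0)) (λ.0)) ((λ.λ.0) (λ.λ.λ.0))
  [3] (λ.λ.λ.1) (λ.λ.0) (λ.λ.0) ((λ.(λ.λ.λ.1) (λ.λ.0) (λ.λ.0)) (λ.0)) ((λ.λ.0) (λ.λ.λ.0))
  [4] (λ.λ.1) (λ.λ.0) ((λ.(λ.λ.λ.1) (λ.λ.0) (λ.λ.0)) (λ.0)) ((λ.λ.0) (λ.λ.λ.0))
  [5] (λ.λ.λ.0) ((λ.(λ.λ.λ.1) (λ.λ.0) (λ.λ.0)) (λ.0)) ((λ.λ.0) (λ.λ.λ.0))
  [6] (λ.λ.0) ((λ.λ.0) (λ.λ.λ.0))
  [7] λ.0

Answer: DIFFERENT — A ⇓ λ.0 (λ.λ.λ.1) (λ.λ.1), B ⇓ λ.0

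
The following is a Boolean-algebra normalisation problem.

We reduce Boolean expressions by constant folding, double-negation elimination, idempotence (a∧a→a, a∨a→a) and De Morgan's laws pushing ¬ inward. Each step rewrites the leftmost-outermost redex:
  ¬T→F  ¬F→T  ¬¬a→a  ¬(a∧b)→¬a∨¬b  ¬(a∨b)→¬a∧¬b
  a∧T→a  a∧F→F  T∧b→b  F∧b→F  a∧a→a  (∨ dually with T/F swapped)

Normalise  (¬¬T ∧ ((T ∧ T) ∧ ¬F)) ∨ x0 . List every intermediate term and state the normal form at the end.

  start: (¬¬T ∧ ((T ∧ T) ∧ ¬F)) ∨ x0
  step 1: (T ∧ ((T ∧ T) ∧ ¬F)) ∨ x0
  step 2: ((T ∧ T) ∧ ¬F) ∨ x0
  step 3: (T ∧ ¬F) ∨ x0
  step 4: ¬F ∨ x0
  step 5: T ∨ x0
  step 6: T

Answer: normal form = T  (in 6 steps)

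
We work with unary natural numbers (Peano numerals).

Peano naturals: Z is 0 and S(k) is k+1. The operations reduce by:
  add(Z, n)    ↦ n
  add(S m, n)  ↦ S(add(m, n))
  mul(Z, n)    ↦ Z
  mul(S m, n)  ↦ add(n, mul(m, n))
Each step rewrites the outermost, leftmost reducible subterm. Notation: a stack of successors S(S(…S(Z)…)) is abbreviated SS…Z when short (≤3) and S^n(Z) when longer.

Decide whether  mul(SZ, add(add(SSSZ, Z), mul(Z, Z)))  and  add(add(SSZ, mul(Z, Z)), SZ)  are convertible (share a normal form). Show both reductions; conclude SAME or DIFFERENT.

Term A:
  start: mul(SZ, add(add(SSSZ, Z), mul(Z, Z)))
  step 1: add(add(add(SSSZ, Z), mul(Z, Z)), mul(Z, add(add(SSSZ, Z), mul(Z, Z))))
  step 2: add(add(S(add(SSZ, Z)), mul(Z, Z)), mul(Z, add(add(SSSZ, Z), mul(Z, Z))))
  step 3: add(S(add(add(SSZ, Z), mul(Z, Z))), mul(Z, add(add(SSSZ, Z), mul(Z, Z))))
  step 4: S(add(add(add(SSZ, Z), mul(Z, Z)), mul(Z, add(add(SSSZ, Z), mul(Z, Z)))))
  step 5: S(add(add(S(add(SZ, Z)), mul(Z, Z)), mul(Z, add(add(SSSZ, Z), mul(Z, Z)))))
  step 6: S(add(S(add(add(SZ, Z), mul(Z, Z))), mul(Z, add(add(SSSZ, Z), mul(Z, Z)))))
  step 7: S(S(add(add(add(SZ, Z), mul(Z, Z)), mul(Z, add(add(SSSZ, Z), mul(Z, Z))))))
  step 8: S(S(add(add(S(add(Z, Z)), mul(Z, Z)), mul(Z, add(add(SSSZ, Z), mul(Z, Z))))))
  step 9: S(S(add(S(add(add(Z, Z), mul(Z, Z))), mul(Z, add(add(SSSZ, Z), mul(Z, Z))))))
  step 10: S(S(S(add(add(add(Z, Z), mul(Z, Z)), mul(Z, add(add(SSSZ, Z), mul(Z, Z)))))))
  step 11: S(S(S(add(add(Z, mul(Z, Z)), mul(Z, add(add(SSSZ, Z), mul(Z, Z)))))))
  step 12: S(S(S(add(mul(Z, Z), mul(Z, add(add(SSSZ, Z), mul(Z, Z)))))))
  step 13: S(S(S(add(Z, mul(Z, add(add(SSSZ, Z), mul(Z, Z)))))))
  step 14: S(S(S(mul(Z, add(add(SSSZ, Z), mul(Z, Z))))))
  step 15: SSSZ

Term B:
  start: add(add(SSZ, mul(Z, Z)), SZ)
  step 1: add(S(add(SZ, mul(Z, Z))), SZ)
  step 2: S(add(add(SZ, mul(Z, Z)), SZ))
  step 3: S(add(S(add(Z, mul(Z, Z))), SZ))
  step 4: S(S(add(add(Z, mul(Z, Z)), SZ)))
  step 5: S(S(add(mul(Z, Z), SZ)))
  step 6: S(S(add(Z, SZ)))
  step 7: SSSZ

Answer: SAME — A ⇓ SSSZ, B ⇓ SSSZ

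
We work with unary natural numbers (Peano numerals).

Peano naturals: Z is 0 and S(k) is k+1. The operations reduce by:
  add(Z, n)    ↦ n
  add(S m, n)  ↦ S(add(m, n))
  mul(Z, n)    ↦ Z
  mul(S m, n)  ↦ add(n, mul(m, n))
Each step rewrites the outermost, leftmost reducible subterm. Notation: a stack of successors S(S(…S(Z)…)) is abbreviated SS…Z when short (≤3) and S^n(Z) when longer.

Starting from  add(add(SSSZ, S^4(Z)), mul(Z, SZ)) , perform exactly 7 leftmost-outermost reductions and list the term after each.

Answer: after 7 steps: S(S(S(add(S^4(Z), mul(Z, SZ)))))

Reduction:
  start: add(add(SSSZ, S^4(Z)), mul(Z, SZ))
  [1] add(S(add(SSZ, S^4(Z))), mul(Z, SZ))
  [2] S(add(add(SSZ, S^4(Z)), mul(Z, SZ)))
  [3] S(add(S(add(SZ, S^4(Z))), mul(Z, SZ)))
  [4] S(S(add(add(SZ, S^4(Z)), mul(Z, SZ))))
  [5] S(S(add(S(add(Z, S^4(Z))), mul(Z, SZ))))
  [6] S(S(S(add(add(Z, S^4(Z)), mul(Z, SZ)))))
  [7] S(S(S(add(S^4(Z), mul(Z, SZ)))))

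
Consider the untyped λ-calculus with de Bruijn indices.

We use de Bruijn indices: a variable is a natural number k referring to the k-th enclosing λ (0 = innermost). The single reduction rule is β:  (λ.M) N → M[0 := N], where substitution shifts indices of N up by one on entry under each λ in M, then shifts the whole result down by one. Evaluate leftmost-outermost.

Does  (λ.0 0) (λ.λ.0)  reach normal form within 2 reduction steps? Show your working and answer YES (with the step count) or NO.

Answer: YES — reaches normal form λ.0 in 2 ≤ 2 steps

Working:
  start: (λ.0 0) (λ.λ.0)
  [1] (λ.λ.0) (λ.λ.0)
  [2] λ.0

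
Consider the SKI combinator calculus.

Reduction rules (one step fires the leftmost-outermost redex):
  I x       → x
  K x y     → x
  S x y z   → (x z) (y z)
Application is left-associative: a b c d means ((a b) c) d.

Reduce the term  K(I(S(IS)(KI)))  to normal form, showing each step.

  start: K(I(S(IS)(KI)))
  step 1: K(S(IS)(KI))
  step 2: K(SS(KI))

Answer: normal form = K(SS(KI))  (in 2 steps)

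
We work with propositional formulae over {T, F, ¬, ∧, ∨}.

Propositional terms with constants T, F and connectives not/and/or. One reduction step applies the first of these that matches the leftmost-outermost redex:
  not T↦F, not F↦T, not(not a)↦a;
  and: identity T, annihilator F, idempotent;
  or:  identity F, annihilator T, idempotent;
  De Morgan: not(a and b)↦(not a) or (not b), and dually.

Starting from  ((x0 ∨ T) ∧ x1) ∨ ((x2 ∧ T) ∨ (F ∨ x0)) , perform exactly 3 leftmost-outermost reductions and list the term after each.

  start: ((x0 ∨ T) ∧ x1) ∨ ((x2 ∧ T) ∨ (F ∨ x0))
  step 1: (T ∧ x1) ∨ ((x2 ∧ T) ∨ (F ∨ x0))
  step 2: x1 ∨ ((x2 ∧ T) ∨ (F ∨ x0))
  step 3: x1 ∨ (x2 ∨ (F ∨ x0))

Answer: after 3 steps: x1 ∨ (x2 ∨ (F ∨ x0))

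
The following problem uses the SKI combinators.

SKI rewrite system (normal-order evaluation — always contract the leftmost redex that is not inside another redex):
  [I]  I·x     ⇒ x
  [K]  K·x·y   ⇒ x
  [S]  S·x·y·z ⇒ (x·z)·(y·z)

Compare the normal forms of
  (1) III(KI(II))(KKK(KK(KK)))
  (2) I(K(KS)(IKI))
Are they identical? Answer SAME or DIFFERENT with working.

Answer: DIFFERENT — A ⇓ KK, B ⇓ KS

Working:
Term A:
  start: III(KI(II))(KKK(KK(KK)))
  step 1: II(KI(II))(KKK(KK(KK)))
  step 2: I(KI(II))(KKK(KK(KK)))
  step 3: KI(II)(KKK(KK(KK)))
  step 4: I(KKK(KK(KK)))
  step 5: KKK(KK(KK))
  step 6: K(KK(KK))
  step 7: KK

Term B:
  start: I(K(KS)(IKI))
  step 1: K(KS)(IKI)
  step 2: KS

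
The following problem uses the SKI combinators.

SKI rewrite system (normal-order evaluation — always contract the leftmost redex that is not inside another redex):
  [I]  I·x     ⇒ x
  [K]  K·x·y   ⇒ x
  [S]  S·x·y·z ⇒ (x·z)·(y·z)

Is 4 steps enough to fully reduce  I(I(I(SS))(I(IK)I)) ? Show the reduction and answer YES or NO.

  start: I(I(I(SS))(I(IK)I))
  step 1: I(I(SS))(I(IK)I)
  step 2: I(SS)(I(IK)I)
  step 3: SS(I(IK)I)
  step 4: SS(IKI)

Answer: NO — after 4 steps the term is SS(IKI), not yet normal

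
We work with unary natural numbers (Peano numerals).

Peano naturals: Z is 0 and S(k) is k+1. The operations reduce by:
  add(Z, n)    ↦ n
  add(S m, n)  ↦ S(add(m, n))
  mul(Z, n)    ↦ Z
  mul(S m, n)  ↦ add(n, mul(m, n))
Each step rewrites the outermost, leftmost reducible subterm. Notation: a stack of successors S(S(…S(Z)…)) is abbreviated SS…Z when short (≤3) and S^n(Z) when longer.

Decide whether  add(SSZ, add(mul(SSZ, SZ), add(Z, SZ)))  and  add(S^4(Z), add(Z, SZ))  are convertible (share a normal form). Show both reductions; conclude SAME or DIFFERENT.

Term A:
  start: add(SSZ, add(mul(SSZ, SZ), add(Z, SZ)))
  step 1: S(add(SZ, add(mul(SSZ, SZ), add(Z, SZ))))
  step 2: S(S(add(Z, add(mul(SSZ, SZ), add(Z, SZ)))))
  step 3: S(S(add(mul(SSZ, SZ), add(Z, SZ))))
  step 4: S(S(add(add(SZ, mul(SZ, SZ)), add(Z, SZ))))
  step 5: S(S(add(S(add(Z, mul(SZ, SZ))), add(Z, SZ))))
  step 6: S(S(S(add(add(Z, mul(SZ, SZ)), add(Z, SZ)))))
  step 7: S(S(S(add(mul(SZ, SZ), add(Z, SZ)))))
  step 8: S(S(S(add(add(SZ, mul(Z, SZ)), add(Z, SZ)))))
  step 9: S(S(S(add(S(add(Z, mul(Z, SZ))), add(Z, SZ)))))
  step 10: S(S(S(S(add(add(Z, mul(Z, SZ)), add(Z, SZ))))))
  step 11: S(S(S(S(add(mul(Z, SZ), add(Z, SZ))))))
  step 12: S(S(S(S(add(Z, add(Z, SZ))))))
  step 13: S(S(S(S(add(Z, SZ)))))
  step 14: S^5(Z)

Term B:
  start: add(S^4(Z), add(Z, SZ))
  step 1: S(add(SSSZ, add(Z, SZ)))
  step 2: S(S(add(SSZ, add(Z, SZ))))
  step 3: S(S(S(add(SZ, add(Z, SZ)))))
  step 4: S(S(S(S(add(Z, add(Z, SZ))))))
  step 5: S(S(S(S(add(Z, SZ)))))
  step 6: S^5(Z)

Answer: SAME — A ⇓ S^5(Z), B ⇓ S^5(Z)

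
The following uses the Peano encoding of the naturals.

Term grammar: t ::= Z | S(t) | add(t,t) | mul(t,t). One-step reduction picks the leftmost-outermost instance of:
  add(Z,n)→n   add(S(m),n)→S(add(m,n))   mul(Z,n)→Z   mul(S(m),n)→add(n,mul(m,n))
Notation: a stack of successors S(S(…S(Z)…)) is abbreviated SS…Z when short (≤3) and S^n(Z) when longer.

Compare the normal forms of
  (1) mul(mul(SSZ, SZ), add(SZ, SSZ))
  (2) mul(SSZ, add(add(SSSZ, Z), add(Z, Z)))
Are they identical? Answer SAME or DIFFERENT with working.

Term A:
  start: mul(mul(SSZ, SZ), add(SZ, SSZ))
  [1] mul(add(SZ, mul(SZ, SZ)), add(SZ, SSZ))
  [2] mul(S(add(Z, mul(SZ, SZ))), add(SZ, SSZ))
  [3] add(add(SZ, SSZ), mul(add(Z, mul(SZ, SZ)), add(SZ, SSZ)))
  [4] add(S(add(Z, SSZ)), mul(add(Z, mul(SZ, SZ)), add(SZ, SSZ)))
  [5] S(add(add(Z, SSZ), mul(add(Z, mul(SZ, SZ)), add(SZ, SSZ))))
  [6] S(add(SSZ, mul(add(Z, mul(SZ, SZ)), add(SZ, SSZ))))
  [7] S(S(add(SZ, mul(add(Z, mul(SZ, SZ)), add(SZ, SSZ)))))
  [8] S(S(S(add(Z, mul(add(Z, mul(SZ, SZ)), add(SZ, SSZ))))))
  [9] S(S(S(mul(add(Z, mul(SZ, SZ)), add(SZ, SSZ)))))
  [10] S(S(S(mul(mul(SZ, SZ), add(SZ, SSZ)))))
  [11] S(S(S(mul(add(SZ, mul(Z, SZ)), add(SZ, SSZ)))))
  [12] S(S(S(mul(S(add(Z, mul(Z, SZ))), add(SZ, SSZ)))))
  [13] S(S(S(add(add(SZ, SSZ), mul(add(Z, mul(Z, SZ)), add(SZ, SSZ))))))
  [14] S(S(S(add(S(add(Z, SSZ)), mul(add(Z, mul(Z, SZ)), add(SZ, SSZ))))))
  [15] S(S(S(S(add(add(Z, SSZ), mul(add(Z, mul(Z, SZ)), add(SZ, SSZ)))))))
  [16] S(S(S(S(add(SSZ, mul(add(Z, mul(Z, SZ)), add(SZ, SSZ)))))))
  [17] S(S(S(S(S(add(SZ, mul(add(Z, mul(Z, SZ)), add(SZ, SSZ))))))))
  [18] S(S(S(S(S(S(add(Z, mul(add(Z, mul(Z, SZ)), add(SZ, SSZ)))))))))
  [19] S(S(S(S(S(S(mul(add(Z, mul(Z, SZ)), add(SZ, SSZ))))))))
  [20] S(S(S(S(S(S(mul(mul(Z, SZ), add(SZ, SSZ))))))))
  [21] S(S(S(S(S(S(mul(Z, add(SZ, SSZ))))))))
  [22] S^6(Z)

Term B:
  start: mul(SSZ, add(add(SSSZ, Z), add(Z, Z)))
  [1] add(add(add(SSSZ, Z), add(Z, Z)), mul(SZ, add(add(SSSZ, Z), add(Z, Z))))
  [2] add(add(S(add(SSZ, Z)), add(Z, Z)), mul(SZ, add(add(SSSZ, Z), add(Z, Z))))
  [3] add(S(add(add(SSZ, Z), add(Z, Z))), mul(SZ, add(add(SSSZ, Z), add(Z, Z))))
  [4] S(add(add(add(SSZ, Z), add(Z, Z)), mul(SZ, add(add(SSSZ, Z), add(Z, Z)))))
  [5] S(add(add(S(add(SZ, Z)), add(Z, Z)), mul(SZ, add(add(SSSZ, Z), add(Z, Z)))))
  [6] S(add(S(add(add(SZ, Z), add(Z, Z))), mul(SZ, add(add(SSSZ, Z), add(Z, Z)))))
  [7] S(S(add(add(add(SZ, Z), add(Z, Z)), mul(SZ, add(add(SSSZ, Z), add(Z, Z))))))
  [8] S(S(add(add(S(add(Z, Z)), add(Z, Z)), mul(SZ, add(add(SSSZ, Z), add(Z, Z))))))
  [9] S(S(add(S(add(add(Z, Z), add(Z, Z))), mul(SZ, add(add(SSSZ, Z), add(Z, Z))))))
  [10] S(S(S(add(add(add(Z, Z), add(Z, Z)), mul(SZ, add(add(SSSZ, Z), add(Z, Z)))))))
  [11] S(S(S(add(add(Z, add(Z, Z)), mul(SZ, add(add(SSSZ, Z), add(Z, Z)))))))
  [12] S(S(S(add(add(Z, Z), mul(SZ, add(add(SSSZ, Z), add(Z, Z)))))))
  [13] S(S(S(add(Z, mul(SZ, add(add(SSSZ, Z), add(Z, Z)))))))
  [14] S(S(S(mul(SZ, add(add(SSSZ, Z), add(Z, Z))))))
  [15] S(S(S(add(add(add(SSSZ, Z), add(Z, Z)), mul(Z, add(add(SSSZ, Z), add(Z, Z)))))))
  [16] S(S(S(add(add(S(add(SSZ, Z)), add(Z, Z)), mul(Z, add(add(SSSZ, Z), add(Z, Z)))))))
  [17] S(S(S(add(S(add(add(SSZ, Z), add(Z, Z))), mul(Z, add(add(SSSZ, Z), add(Z, Z)))))))
  [18] S(S(S(S(add(add(add(SSZ, Z), add(Z, Z)), mul(Z, add(add(SSSZ, Z), add(Z, Z))))))))
  [19] S(S(S(S(add(add(S(add(SZ, Z)), add(Z, Z)), mul(Z, add(add(SSSZ, Z), add(Z, Z))))))))
  [20] S(S(S(S(add(S(add(add(SZ, Z), add(Z, Z))), mul(Z, add(add(SSSZ, Z), add(Z, Z))))))))
  [21] S(S(S(S(S(add(add(add(SZ, Z), add(Z, Z)), mul(Z, add(add(SSSZ, Z), add(Z, Z)))))))))
  [22] S(S(S(S(S(add(add(S(add(Z, Z)), add(Z, Z)), mul(Z, add(add(SSSZ, Z), add(Z, Z)))))))))
  [23] S(S(S(S(S(add(S(add(add(Z, Z), add(Z, Z))), mul(Z, add(add(SSSZ, Z), add(Z, Z)))))))))
  [24] S(S(S(S(S(S(add(add(add(Z, Z), add(Z, Z)), mul(Z, add(add(SSSZ, Z), add(Z, Z))))))))))
  [25] S(S(S(S(S(S(add(add(Z, add(Z, Z)), mul(Z, add(add(SSSZ, Z), add(Z, Z))))))))))
  [26] S(S(S(S(S(S(add(add(Z, Z), mul(Z, add(add(SSSZ, Z), add(Z, Z))))))))))
  [27] S(S(S(S(S(S(add(Z, mul(Z, add(add(SSSZ, Z), add(Z, Z))))))))))
  [28] S(S(S(S(S(S(mul(Z, add(add(SSSZ, Z), add(Z, Z)))))))))
  [29] S^6(Z)

Answer: SAME — A ⇓ S^6(Z), B ⇓ S^6(Z)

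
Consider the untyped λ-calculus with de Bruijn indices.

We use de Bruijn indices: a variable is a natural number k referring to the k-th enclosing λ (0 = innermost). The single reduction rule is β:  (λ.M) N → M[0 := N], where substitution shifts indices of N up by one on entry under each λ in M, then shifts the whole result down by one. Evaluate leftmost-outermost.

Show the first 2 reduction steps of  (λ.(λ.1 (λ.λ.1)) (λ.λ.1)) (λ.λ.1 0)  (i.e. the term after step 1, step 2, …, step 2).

  start: (λ.(λ.1 (λ.λ.1)) (λ.λ.1)) (λ.λ.1 0)
  [1] (λ.(λ.λ.1 0) (λ.λ.1)) (λ.λ.1)
  [2] (λ.λ.1 0) (λ.λ.1)

Answer: after 2 steps: (λ.λ.1 0) (λ.λ.1)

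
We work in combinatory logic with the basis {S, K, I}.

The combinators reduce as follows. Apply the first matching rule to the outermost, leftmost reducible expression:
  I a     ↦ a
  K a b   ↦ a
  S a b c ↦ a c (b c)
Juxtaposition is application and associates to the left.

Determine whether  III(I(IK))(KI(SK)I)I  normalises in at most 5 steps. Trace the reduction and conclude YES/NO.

  start: III(I(IK))(KI(SK)I)I
  [1] II(I(IK))(KI(SK)I)I
  [2] I(I(IK))(KI(SK)I)I
  [3] I(IK)(KI(SK)I)I
  [4] IK(KI(SK)I)I
  [5] K(KI(SK)I)I

Answer: NO — after 5 steps the term is K(KI(SK)I)I, not yet normal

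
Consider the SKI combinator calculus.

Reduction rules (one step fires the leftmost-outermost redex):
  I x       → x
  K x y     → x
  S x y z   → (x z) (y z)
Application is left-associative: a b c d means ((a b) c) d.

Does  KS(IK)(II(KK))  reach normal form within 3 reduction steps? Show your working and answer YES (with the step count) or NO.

  start: KS(IK)(II(KK))
  step 1: S(II(KK))
  step 2: S(I(KK))
  step 3: S(KK)

Answer: YES — reaches normal form S(KK) in 3 ≤ 3 steps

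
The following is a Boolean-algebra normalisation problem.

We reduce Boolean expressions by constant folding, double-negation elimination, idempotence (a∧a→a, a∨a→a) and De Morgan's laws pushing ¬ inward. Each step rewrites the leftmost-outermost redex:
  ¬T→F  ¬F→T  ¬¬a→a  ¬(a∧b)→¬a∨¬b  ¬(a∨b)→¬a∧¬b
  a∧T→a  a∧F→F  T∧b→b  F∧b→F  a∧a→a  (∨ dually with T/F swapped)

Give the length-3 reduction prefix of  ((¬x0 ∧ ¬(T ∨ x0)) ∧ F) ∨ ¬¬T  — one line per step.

Answer: after 3 steps: T

Derivation:
  start: ((¬x0 ∧ ¬(T ∨ x0)) ∧ F) ∨ ¬¬T
  step 1: F ∨ ¬¬T
  step 2: ¬¬T
  step 3: T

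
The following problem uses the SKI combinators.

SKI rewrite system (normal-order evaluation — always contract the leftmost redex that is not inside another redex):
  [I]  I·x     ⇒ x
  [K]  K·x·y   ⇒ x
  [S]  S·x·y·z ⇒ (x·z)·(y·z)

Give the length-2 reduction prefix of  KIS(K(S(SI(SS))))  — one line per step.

Answer: after 2 steps: K(S(SI(SS)))

Reduction:
  start: KIS(K(S(SI(SS))))
  →1  I(K(S(SI(SS))))
  →2  K(S(SI(SS)))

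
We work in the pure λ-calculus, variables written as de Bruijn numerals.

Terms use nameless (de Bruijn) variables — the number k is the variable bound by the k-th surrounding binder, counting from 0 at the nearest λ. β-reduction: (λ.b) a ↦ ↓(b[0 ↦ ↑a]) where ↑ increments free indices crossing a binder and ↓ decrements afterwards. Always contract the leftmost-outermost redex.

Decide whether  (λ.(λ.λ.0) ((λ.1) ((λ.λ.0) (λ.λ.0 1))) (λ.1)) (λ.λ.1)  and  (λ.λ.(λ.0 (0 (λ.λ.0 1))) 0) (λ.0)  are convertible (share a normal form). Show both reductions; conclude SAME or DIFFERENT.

Term A:
  start: (λ.(λ.λ.0) ((λ.1) ((λ.λ.0) (λ.λ.0 1))) (λ.1)) (λ.λ.1)
  →1  (λ.λ.0) ((λ.λ.λ.1) ((λ.λ.0) (λ.λ.0 1))) (λ.λ.λ.1)
  →2  (λ.0) (λ.λ.λ.1)
  →3  λ.λ.λ.1

Term B:
  start: (λ.λ.(λ.0 (0 (λ.λ.0 1))) 0) (λ.0)
  →1  λ.(λ.0 (0 (λ.λ.0 1))) 0
  →2  λ.0 (0 (λ.λ.0 1))

Answer: DIFFERENT — A ⇓ λ.λ.λ.1, B ⇓ λ.0 (0 (λ.λ.0 1))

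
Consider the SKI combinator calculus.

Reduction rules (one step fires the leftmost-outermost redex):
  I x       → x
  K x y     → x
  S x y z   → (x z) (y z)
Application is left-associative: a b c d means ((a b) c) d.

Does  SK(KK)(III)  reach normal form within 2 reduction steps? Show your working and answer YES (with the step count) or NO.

  start: SK(KK)(III)
  step 1: K(III)(KK(III))
  step 2: III

Answer: NO — after 2 steps the term is III, not yet normal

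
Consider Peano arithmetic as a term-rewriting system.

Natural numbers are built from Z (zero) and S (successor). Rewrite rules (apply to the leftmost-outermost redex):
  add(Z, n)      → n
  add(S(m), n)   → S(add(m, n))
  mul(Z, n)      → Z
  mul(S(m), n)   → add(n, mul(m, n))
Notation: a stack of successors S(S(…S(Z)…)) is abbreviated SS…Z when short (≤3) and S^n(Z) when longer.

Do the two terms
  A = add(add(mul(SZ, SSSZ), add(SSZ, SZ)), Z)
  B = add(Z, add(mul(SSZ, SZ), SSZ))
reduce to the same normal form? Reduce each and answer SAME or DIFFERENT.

Term A:
  start: add(add(mul(SZ, SSSZ), add(SSZ, SZ)), Z)
  [1] add(add(add(SSSZ, mul(Z, SSSZ)), add(SSZ, SZ)), Z)
  [2] add(add(S(add(SSZ, mul(Z, SSSZ))), add(SSZ, SZ)), Z)
  [3] add(S(add(add(SSZ, mul(Z, SSSZ)), add(SSZ, SZ))), Z)
  [4] S(add(add(add(SSZ, mul(Z, SSSZ)), add(SSZ, SZ)), Z))
  [5] S(add(add(S(add(SZ, mul(Z, SSSZ))), add(SSZ, SZ)), Z))
  [6] S(add(S(add(add(SZ, mul(Z, SSSZ)), add(SSZ, SZ))), Z))
  [7] S(S(add(add(add(SZ, mul(Z, SSSZ)), add(SSZ, SZ)), Z)))
  [8] S(S(add(add(S(add(Z, mul(Z, SSSZ))), add(SSZ, SZ)), Z)))
  [9] S(S(add(S(add(add(Z, mul(Z, SSSZ)), add(SSZ, SZ))), Z)))
  [10] S(S(S(add(add(add(Z, mul(Z, SSSZ)), add(SSZ, SZ)), Z))))
  [11] S(S(S(add(add(mul(Z, SSSZ), add(SSZ, SZ)), Z))))
  [12] S(S(S(add(add(Z, add(SSZ, SZ)), Z))))
  [13] S(S(S(add(add(SSZ, SZ), Z))))
  [14] S(S(S(add(S(add(SZ, SZ)), Z))))
  [15] S(S(S(S(add(add(SZ, SZ), Z)))))
  [16] S(S(S(S(add(S(add(Z, SZ)), Z)))))
  [17] S(S(S(S(S(add(add(Z, SZ), Z))))))
  [18] S(S(S(S(S(add(SZ, Z))))))
  [19] S(S(S(S(S(S(add(Z, Z)))))))
  [20] S^6(Z)

Term B:
  start: add(Z, add(mul(SSZ, SZ), SSZ))
  [1] add(mul(SSZ, SZ), SSZ)
  [2] add(add(SZ, mul(SZ, SZ)), SSZ)
  [3] add(S(add(Z, mul(SZ, SZ))), SSZ)
  [4] S(add(add(Z, mul(SZ, SZ)), SSZ))
  [5] S(add(mul(SZ, SZ), SSZ))
  [6] S(add(add(SZ, mul(Z, SZ)), SSZ))
  [7] S(add(S(add(Z, mul(Z, SZ))), SSZ))
  [8] S(S(add(add(Z, mul(Z, SZ)), SSZ)))
  [9] S(S(add(mul(Z, SZ), SSZ)))
  [10] S(S(add(Z, SSZ)))
  [11] S^4(Z)

Answer: DIFFERENT — A ⇓ S^6(Z), B ⇓ S^4(Z)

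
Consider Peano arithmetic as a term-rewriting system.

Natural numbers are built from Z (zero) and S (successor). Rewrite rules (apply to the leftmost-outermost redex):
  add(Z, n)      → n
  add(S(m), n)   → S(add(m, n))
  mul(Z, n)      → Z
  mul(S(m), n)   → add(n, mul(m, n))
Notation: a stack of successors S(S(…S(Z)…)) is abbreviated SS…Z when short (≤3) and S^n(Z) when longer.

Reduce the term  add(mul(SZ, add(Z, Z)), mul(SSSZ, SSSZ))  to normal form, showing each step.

  start: add(mul(SZ, add(Z, Z)), mul(SSSZ, SSSZ))
  [1] add(add(add(Z, Z), mul(Z, add(Z, Z))), mul(SSSZ, SSSZ))
  [2] add(add(Z, mul(Z, add(Z, Z))), mul(SSSZ, SSSZ))
  [3] add(mul(Z, add(Z, Z)), mul(SSSZ, SSSZ))
  [4] add(Z, mul(SSSZ, SSSZ))
  [5] mul(SSSZ, SSSZ)
  [6] add(SSSZ, mul(SSZ, SSSZ))
  [7] S(add(SSZ, mul(SSZ, SSSZ)))
  [8] S(S(add(SZ, mul(SSZ, SSSZ))))
  [9] S(S(S(add(Z, mul(SSZ, SSSZ)))))
  [10] S(S(S(mul(SSZ, SSSZ))))
  [11] S(S(S(add(SSSZ, mul(SZ, SSSZ)))))
  [12] S(S(S(S(add(SSZ, mul(SZ, SSSZ))))))
  [13] S(S(S(S(S(add(SZ, mul(SZ, SSSZ)))))))
  [14] S(S(S(S(S(S(add(Z, mul(SZ, SSSZ))))))))
  [15] S(S(S(S(S(S(mul(SZ, SSSZ)))))))
  [16] S(S(S(S(S(S(add(SSSZ, mul(Z, SSSZ))))))))
  [17] S(S(S(S(S(S(S(add(SSZ, mul(Z, SSSZ)))))))))
  [18] S(S(S(S(S(S(S(S(add(SZ, mul(Z, SSSZ))))))))))
  [19] S(S(S(S(S(S(S(S(S(add(Z, mul(Z, SSSZ)))))))))))
  [20] S(S(S(S(S(S(S(S(S(mul(Z, SSSZ))))))))))
  [21] S^9(Z)

Answer: normal form = S^9(Z)  (in 21 steps)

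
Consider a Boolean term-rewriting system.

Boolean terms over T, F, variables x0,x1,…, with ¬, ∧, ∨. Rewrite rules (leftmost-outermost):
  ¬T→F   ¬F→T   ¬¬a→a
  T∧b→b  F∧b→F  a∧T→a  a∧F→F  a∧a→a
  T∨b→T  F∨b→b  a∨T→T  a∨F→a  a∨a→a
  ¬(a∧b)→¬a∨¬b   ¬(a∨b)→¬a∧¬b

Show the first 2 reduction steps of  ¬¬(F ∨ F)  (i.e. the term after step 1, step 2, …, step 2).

  start: ¬¬(F ∨ F)
  →1  F ∨ F
  →2  F

Answer: after 2 steps: F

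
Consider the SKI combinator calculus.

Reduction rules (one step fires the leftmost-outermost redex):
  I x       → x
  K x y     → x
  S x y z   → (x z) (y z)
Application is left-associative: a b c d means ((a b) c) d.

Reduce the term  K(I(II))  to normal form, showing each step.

  start: K(I(II))
  step 1: K(II)
  step 2: KI

Answer: normal form = KI  (in 2 steps)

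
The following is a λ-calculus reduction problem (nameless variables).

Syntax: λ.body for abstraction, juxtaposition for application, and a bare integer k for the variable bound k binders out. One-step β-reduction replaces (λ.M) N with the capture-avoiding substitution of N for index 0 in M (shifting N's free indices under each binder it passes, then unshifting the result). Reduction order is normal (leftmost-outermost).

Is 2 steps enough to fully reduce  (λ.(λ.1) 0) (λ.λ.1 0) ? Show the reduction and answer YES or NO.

  start: (λ.(λ.1) 0) (λ.λ.1 0)
  →1  (λ.λ.λ.1 0) (λ.λ.1 0)
  →2  λ.λ.1 0

Answer: YES — reaches normal form λ.λ.1 0 in 2 ≤ 2 steps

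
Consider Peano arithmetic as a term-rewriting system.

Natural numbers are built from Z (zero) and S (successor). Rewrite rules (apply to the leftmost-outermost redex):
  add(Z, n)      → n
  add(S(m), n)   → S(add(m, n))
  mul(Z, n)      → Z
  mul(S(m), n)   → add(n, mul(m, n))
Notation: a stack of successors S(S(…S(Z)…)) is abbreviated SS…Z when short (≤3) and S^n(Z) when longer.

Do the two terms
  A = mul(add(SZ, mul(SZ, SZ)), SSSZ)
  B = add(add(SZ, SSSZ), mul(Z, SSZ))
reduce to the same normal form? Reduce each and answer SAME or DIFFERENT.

Answer: DIFFERENT — A ⇓ S^6(Z), B ⇓ S^4(Z)

Derivation:
Term A:
  start: mul(add(SZ, mul(SZ, SZ)), SSSZ)
  →1  mul(S(add(Z, mul(SZ, SZ))), SSSZ)
  →2  add(SSSZ, mul(add(Z, mul(SZ, SZ)), SSSZ))
  →3  S(add(SSZ, mul(add(Z, mul(SZ, SZ)), SSSZ)))
  →4  S(S(add(SZ, mul(add(Z, mul(SZ, SZ)), SSSZ))))
  →5  S(S(S(add(Z, mul(add(Z, mul(SZ, SZ)), SSSZ)))))
  →6  S(S(S(mul(add(Z, mul(SZ, SZ)), SSSZ))))
  →7  S(S(S(mul(mul(SZ, SZ), SSSZ))))
  →8  S(S(S(mul(add(SZ, mul(Z, SZ)), SSSZ))))
  →9  S(S(S(mul(S(add(Z, mul(Z, SZ))), SSSZ))))
  →10  S(S(S(add(SSSZ, mul(add(Z, mul(Z, SZ)), SSSZ)))))
  →11  S(S(S(S(add(SSZ, mul(add(Z, mul(Z, SZ)), SSSZ))))))
  →12  S(S(S(S(S(add(SZ, mul(add(Z, mul(Z, SZ)), SSSZ)))))))
  →13  S(S(S(S(S(S(add(Z, mul(add(Z, mul(Z, SZ)), SSSZ))))))))
  →14  S(S(S(S(S(S(mul(add(Z, mul(Z, SZ)), SSSZ)))))))
  →15  S(S(S(S(S(S(mul(mul(Z, SZ), SSSZ)))))))
  →16  S(S(S(S(S(S(mul(Z, SSSZ)))))))
  →17  S^6(Z)

Term B:
  start: add(add(SZ, SSSZ), mul(Z, SSZ))
  →1  add(S(add(Z, SSSZ)), mul(Z, SSZ))
  →2  S(add(add(Z, SSSZ), mul(Z, SSZ)))
  →3  S(add(SSSZ, mul(Z, SSZ)))
  →4  S(S(add(SSZ, mul(Z, SSZ))))
  →5  S(S(S(add(SZ, mul(Z, SSZ)))))
  →6  S(S(S(S(add(Z, mul(Z, SSZ))))))
  →7  S(S(S(S(mul(Z, SSZ)))))
  →8  S^4(Z)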